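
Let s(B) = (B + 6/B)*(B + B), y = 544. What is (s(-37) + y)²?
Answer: 10850436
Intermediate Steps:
s(B) = 2*B*(B + 6/B) (s(B) = (B + 6/B)*(2*B) = 2*B*(B + 6/B))
(s(-37) + y)² = ((12 + 2*(-37)²) + 544)² = ((12 + 2*1369) + 544)² = ((12 + 2738) + 544)² = (2750 + 544)² = 3294² = 10850436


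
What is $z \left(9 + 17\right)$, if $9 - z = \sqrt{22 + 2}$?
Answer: $234 - 52 \sqrt{6} \approx 106.63$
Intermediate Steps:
$z = 9 - 2 \sqrt{6}$ ($z = 9 - \sqrt{22 + 2} = 9 - \sqrt{24} = 9 - 2 \sqrt{6} \approx 4.101$)
$z \left(9 + 17\right) = \left(9 - 2 \sqrt{6}\right) \left(9 + 17\right) = \left(9 - 2 \sqrt{6}\right) 26 = 234 - 52 \sqrt{6}$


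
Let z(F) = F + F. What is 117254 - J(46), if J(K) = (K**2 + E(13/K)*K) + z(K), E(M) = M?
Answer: 115033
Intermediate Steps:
z(F) = 2*F
J(K) = 13 + K**2 + 2*K (J(K) = (K**2 + (13/K)*K) + 2*K = (K**2 + 13) + 2*K = (13 + K**2) + 2*K = 13 + K**2 + 2*K)
117254 - J(46) = 117254 - (13 + 46**2 + 2*46) = 117254 - (13 + 2116 + 92) = 117254 - 1*2221 = 117254 - 2221 = 115033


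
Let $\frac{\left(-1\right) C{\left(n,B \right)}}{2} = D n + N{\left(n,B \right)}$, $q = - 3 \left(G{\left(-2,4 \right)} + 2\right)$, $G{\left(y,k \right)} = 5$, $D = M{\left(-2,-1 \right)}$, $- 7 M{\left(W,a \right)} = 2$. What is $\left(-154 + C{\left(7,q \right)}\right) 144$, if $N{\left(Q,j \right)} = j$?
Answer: $-15552$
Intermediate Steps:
$M{\left(W,a \right)} = - \frac{2}{7}$ ($M{\left(W,a \right)} = \left(- \frac{1}{7}\right) 2 = - \frac{2}{7}$)
$D = - \frac{2}{7} \approx -0.28571$
$q = -21$ ($q = - 3 \left(5 + 2\right) = \left(-3\right) 7 = -21$)
$C{\left(n,B \right)} = - 2 B + \frac{4 n}{7}$ ($C{\left(n,B \right)} = - 2 \left(- \frac{2 n}{7} + B\right) = - 2 \left(B - \frac{2 n}{7}\right) = - 2 B + \frac{4 n}{7}$)
$\left(-154 + C{\left(7,q \right)}\right) 144 = \left(-154 + \left(\left(-2\right) \left(-21\right) + \frac{4}{7} \cdot 7\right)\right) 144 = \left(-154 + \left(42 + 4\right)\right) 144 = \left(-154 + 46\right) 144 = \left(-108\right) 144 = -15552$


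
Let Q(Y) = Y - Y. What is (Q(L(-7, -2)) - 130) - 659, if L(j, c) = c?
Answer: -789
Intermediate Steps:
Q(Y) = 0
(Q(L(-7, -2)) - 130) - 659 = (0 - 130) - 659 = -130 - 659 = -789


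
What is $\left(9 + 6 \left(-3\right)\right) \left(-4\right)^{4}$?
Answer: $-2304$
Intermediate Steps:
$\left(9 + 6 \left(-3\right)\right) \left(-4\right)^{4} = \left(9 - 18\right) 256 = \left(-9\right) 256 = -2304$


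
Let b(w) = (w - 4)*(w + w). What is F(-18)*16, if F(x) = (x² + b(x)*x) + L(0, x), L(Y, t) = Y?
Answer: -222912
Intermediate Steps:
b(w) = 2*w*(-4 + w) (b(w) = (-4 + w)*(2*w) = 2*w*(-4 + w))
F(x) = x² + 2*x²*(-4 + x) (F(x) = (x² + (2*x*(-4 + x))*x) + 0 = (x² + 2*x²*(-4 + x)) + 0 = x² + 2*x²*(-4 + x))
F(-18)*16 = ((-18)²*(-7 + 2*(-18)))*16 = (324*(-7 - 36))*16 = (324*(-43))*16 = -13932*16 = -222912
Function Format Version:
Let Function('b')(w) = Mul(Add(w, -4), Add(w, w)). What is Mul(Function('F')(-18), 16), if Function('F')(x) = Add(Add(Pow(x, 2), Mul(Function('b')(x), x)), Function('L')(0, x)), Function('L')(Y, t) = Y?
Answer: -222912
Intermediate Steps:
Function('b')(w) = Mul(2, w, Add(-4, w)) (Function('b')(w) = Mul(Add(-4, w), Mul(2, w)) = Mul(2, w, Add(-4, w)))
Function('F')(x) = Add(Pow(x, 2), Mul(2, Pow(x, 2), Add(-4, x))) (Function('F')(x) = Add(Add(Pow(x, 2), Mul(Mul(2, x, Add(-4, x)), x)), 0) = Add(Add(Pow(x, 2), Mul(2, Pow(x, 2), Add(-4, x))), 0) = Add(Pow(x, 2), Mul(2, Pow(x, 2), Add(-4, x))))
Mul(Function('F')(-18), 16) = Mul(Mul(Pow(-18, 2), Add(-7, Mul(2, -18))), 16) = Mul(Mul(324, Add(-7, -36)), 16) = Mul(Mul(324, -43), 16) = Mul(-13932, 16) = -222912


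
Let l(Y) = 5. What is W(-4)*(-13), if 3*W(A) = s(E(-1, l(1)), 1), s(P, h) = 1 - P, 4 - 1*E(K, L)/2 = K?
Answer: 39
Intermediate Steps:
E(K, L) = 8 - 2*K
W(A) = -3 (W(A) = (1 - (8 - 2*(-1)))/3 = (1 - (8 + 2))/3 = (1 - 1*10)/3 = (1 - 10)/3 = (⅓)*(-9) = -3)
W(-4)*(-13) = -3*(-13) = 39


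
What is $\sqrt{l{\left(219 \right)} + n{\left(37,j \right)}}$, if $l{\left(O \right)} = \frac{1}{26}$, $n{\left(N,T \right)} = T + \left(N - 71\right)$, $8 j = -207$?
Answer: $\frac{7 i \sqrt{3302}}{52} \approx 7.7354 i$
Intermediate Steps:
$j = - \frac{207}{8}$ ($j = \frac{1}{8} \left(-207\right) = - \frac{207}{8} \approx -25.875$)
$n{\left(N,T \right)} = -71 + N + T$ ($n{\left(N,T \right)} = T + \left(N - 71\right) = T + \left(-71 + N\right) = -71 + N + T$)
$l{\left(O \right)} = \frac{1}{26}$
$\sqrt{l{\left(219 \right)} + n{\left(37,j \right)}} = \sqrt{\frac{1}{26} - \frac{479}{8}} = \sqrt{- \frac{6223}{104}} = \frac{7 i \sqrt{3302}}{52}$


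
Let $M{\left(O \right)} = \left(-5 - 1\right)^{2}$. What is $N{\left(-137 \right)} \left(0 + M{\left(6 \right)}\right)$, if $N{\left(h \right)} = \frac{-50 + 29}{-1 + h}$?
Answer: $\frac{126}{23} \approx 5.4783$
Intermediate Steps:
$M{\left(O \right)} = 36$ ($M{\left(O \right)} = \left(-6\right)^{2} = 36$)
$N{\left(h \right)} = - \frac{21}{-1 + h}$
$N{\left(-137 \right)} \left(0 + M{\left(6 \right)}\right) = - \frac{21}{-1 - 137} \left(0 + 36\right) = - \frac{21}{-138} \cdot 36 = \left(-21\right) \left(- \frac{1}{138}\right) 36 = \frac{7}{46} \cdot 36 = \frac{126}{23}$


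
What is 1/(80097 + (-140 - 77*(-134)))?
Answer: 1/90275 ≈ 1.1077e-5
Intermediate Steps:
1/(80097 + (-140 - 77*(-134))) = 1/(80097 + (-140 + 10318)) = 1/(80097 + 10178) = 1/90275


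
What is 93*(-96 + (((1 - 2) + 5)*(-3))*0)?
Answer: -8928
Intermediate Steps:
93*(-96 + (((1 - 2) + 5)*(-3))*0) = 93*(-96 + ((-1 + 5)*(-3))*0) = 93*(-96 + (4*(-3))*0) = 93*(-96 - 12*0) = 93*(-96 + 0) = 93*(-96) = -8928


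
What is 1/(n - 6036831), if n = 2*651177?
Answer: -1/4734477 ≈ -2.1122e-7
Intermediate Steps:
n = 1302354
1/(n - 6036831) = 1/(1302354 - 6036831) = 1/(-4734477) = -1/4734477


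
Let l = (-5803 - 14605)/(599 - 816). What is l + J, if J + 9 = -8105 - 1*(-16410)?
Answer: 1820640/217 ≈ 8390.0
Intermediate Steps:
J = 8296 (J = -9 + (-8105 - 1*(-16410)) = -9 + (-8105 + 16410) = -9 + 8305 = 8296)
l = 20408/217 (l = -20408/(-217) = -20408*(-1/217) = 20408/217 ≈ 94.046)
l + J = 20408/217 + 8296 = 1820640/217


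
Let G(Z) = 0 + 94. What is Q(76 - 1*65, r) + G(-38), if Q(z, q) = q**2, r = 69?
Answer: 4855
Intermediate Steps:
G(Z) = 94
Q(76 - 1*65, r) + G(-38) = 69**2 + 94 = 4761 + 94 = 4855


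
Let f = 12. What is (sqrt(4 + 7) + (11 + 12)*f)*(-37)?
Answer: -10212 - 37*sqrt(11) ≈ -10335.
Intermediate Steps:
(sqrt(4 + 7) + (11 + 12)*f)*(-37) = (sqrt(4 + 7) + (11 + 12)*12)*(-37) = (sqrt(11) + 23*12)*(-37) = (sqrt(11) + 276)*(-37) = (276 + sqrt(11))*(-37) = -10212 - 37*sqrt(11)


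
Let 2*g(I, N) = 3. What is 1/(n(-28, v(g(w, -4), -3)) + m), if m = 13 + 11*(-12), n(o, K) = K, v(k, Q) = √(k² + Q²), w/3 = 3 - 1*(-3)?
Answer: -476/56599 - 6*√5/56599 ≈ -0.0086471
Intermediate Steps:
w = 18 (w = 3*(3 - 1*(-3)) = 3*(3 + 3) = 3*6 = 18)
g(I, N) = 3/2 (g(I, N) = (½)*3 = 3/2)
v(k, Q) = √(Q² + k²)
m = -119 (m = 13 - 132 = -119)
1/(n(-28, v(g(w, -4), -3)) + m) = 1/(√((-3)² + (3/2)²) - 119) = 1/(√(9 + 9/4) - 119) = 1/(√(45/4) - 119) = 1/(3*√5/2 - 119) = 1/(-119 + 3*√5/2)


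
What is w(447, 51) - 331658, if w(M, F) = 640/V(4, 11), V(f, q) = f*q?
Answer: -3648078/11 ≈ -3.3164e+5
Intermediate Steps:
w(M, F) = 160/11 (w(M, F) = 640/((4*11)) = 640/44 = 640*(1/44) = 160/11)
w(447, 51) - 331658 = 160/11 - 331658 = -3648078/11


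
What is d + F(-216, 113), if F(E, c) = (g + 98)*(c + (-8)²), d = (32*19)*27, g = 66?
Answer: 45444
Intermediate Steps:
d = 16416 (d = 608*27 = 16416)
F(E, c) = 10496 + 164*c (F(E, c) = (66 + 98)*(c + (-8)²) = 164*(c + 64) = 164*(64 + c) = 10496 + 164*c)
d + F(-216, 113) = 16416 + (10496 + 164*113) = 16416 + (10496 + 18532) = 16416 + 29028 = 45444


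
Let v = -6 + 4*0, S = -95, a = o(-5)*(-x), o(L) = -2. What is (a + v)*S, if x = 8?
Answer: -950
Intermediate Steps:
a = 16 (a = -(-2)*8 = -2*(-8) = 16)
v = -6 (v = -6 + 0 = -6)
(a + v)*S = (16 - 6)*(-95) = 10*(-95) = -950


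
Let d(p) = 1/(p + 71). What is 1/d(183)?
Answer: 254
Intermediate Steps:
d(p) = 1/(71 + p)
1/d(183) = 1/(1/(71 + 183)) = 1/(1/254) = 254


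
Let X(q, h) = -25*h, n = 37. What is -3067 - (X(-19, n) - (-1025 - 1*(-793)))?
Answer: -2374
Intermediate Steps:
-3067 - (X(-19, n) - (-1025 - 1*(-793))) = -3067 - (-25*37 - (-1025 - 1*(-793))) = -3067 - (-925 - (-1025 + 793)) = -3067 - (-925 - 1*(-232)) = -3067 - (-925 + 232) = -3067 - 1*(-693) = -3067 + 693 = -2374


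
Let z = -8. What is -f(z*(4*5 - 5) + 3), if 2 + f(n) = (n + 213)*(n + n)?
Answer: 22466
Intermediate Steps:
f(n) = -2 + 2*n*(213 + n) (f(n) = -2 + (n + 213)*(n + n) = -2 + (213 + n)*(2*n) = -2 + 2*n*(213 + n))
-f(z*(4*5 - 5) + 3) = -(-2 + 2*(-8*(4*5 - 5) + 3)**2 + 426*(-8*(4*5 - 5) + 3)) = -(-2 + 2*(-8*(20 - 5) + 3)**2 + 426*(-8*(20 - 5) + 3)) = -(-2 + 2*(-8*15 + 3)**2 + 426*(-8*15 + 3)) = -(-2 + 2*(-120 + 3)**2 + 426*(-120 + 3)) = -(-2 + 2*(-117)**2 + 426*(-117)) = -(-2 + 2*13689 - 49842) = -(-2 + 27378 - 49842) = -1*(-22466) = 22466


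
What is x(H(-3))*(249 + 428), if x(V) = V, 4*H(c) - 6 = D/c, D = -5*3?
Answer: 7447/4 ≈ 1861.8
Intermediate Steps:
D = -15
H(c) = 3/2 - 15/(4*c) (H(c) = 3/2 + (-15/c)/4 = 3/2 - 15/(4*c))
x(H(-3))*(249 + 428) = ((¾)*(-5 + 2*(-3))/(-3))*(249 + 428) = ((¾)*(-⅓)*(-5 - 6))*677 = ((¾)*(-⅓)*(-11))*677 = (11/4)*677 = 7447/4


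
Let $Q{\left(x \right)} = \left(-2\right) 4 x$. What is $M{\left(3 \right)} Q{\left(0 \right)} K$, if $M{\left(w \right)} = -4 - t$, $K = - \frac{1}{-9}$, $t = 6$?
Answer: $0$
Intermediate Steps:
$K = \frac{1}{9}$ ($K = \left(-1\right) \left(- \frac{1}{9}\right) = \frac{1}{9} \approx 0.11111$)
$M{\left(w \right)} = -10$ ($M{\left(w \right)} = -4 - 6 = -10$)
$Q{\left(x \right)} = - 8 x$
$M{\left(3 \right)} Q{\left(0 \right)} K = - 10 \left(\left(-8\right) 0\right) \frac{1}{9} = \left(-10\right) 0 \cdot \frac{1}{9} = 0 \cdot \frac{1}{9} = 0$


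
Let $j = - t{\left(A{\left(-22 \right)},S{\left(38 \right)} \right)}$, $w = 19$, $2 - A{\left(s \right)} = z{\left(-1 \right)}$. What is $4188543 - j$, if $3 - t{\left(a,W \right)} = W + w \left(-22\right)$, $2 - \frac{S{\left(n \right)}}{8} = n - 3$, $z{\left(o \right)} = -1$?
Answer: $4189228$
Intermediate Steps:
$A{\left(s \right)} = 3$ ($A{\left(s \right)} = 2 - -1 = 2 + 1 = 3$)
$S{\left(n \right)} = 40 - 8 n$ ($S{\left(n \right)} = 16 - 8 \left(n - 3\right) = 16 - 8 \left(-3 + n\right) = 16 - \left(-24 + 8 n\right) = 40 - 8 n$)
$t{\left(a,W \right)} = 421 - W$ ($t{\left(a,W \right)} = 3 - \left(W + 19 \left(-22\right)\right) = 3 - \left(W - 418\right) = 3 - \left(-418 + W\right) = 421 - W$)
$j = -685$ ($j = - (421 - \left(40 - 304\right)) = - (421 - -264) = - (421 + 264) = \left(-1\right) 685 = -685$)
$4188543 - j = 4188543 - -685 = 4188543 + 685 = 4189228$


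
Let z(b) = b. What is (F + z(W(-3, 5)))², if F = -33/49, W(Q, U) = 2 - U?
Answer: 32400/2401 ≈ 13.494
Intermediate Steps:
F = -33/49 (F = -33*1/49 = -33/49 ≈ -0.67347)
(F + z(W(-3, 5)))² = (-33/49 + (2 - 1*5))² = (-33/49 + (2 - 5))² = (-33/49 - 3)² = (-180/49)² = 32400/2401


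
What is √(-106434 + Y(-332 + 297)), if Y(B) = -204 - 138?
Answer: 6*I*√2966 ≈ 326.77*I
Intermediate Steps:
Y(B) = -342
√(-106434 + Y(-332 + 297)) = √(-106434 - 342) = √(-106776) = 6*I*√2966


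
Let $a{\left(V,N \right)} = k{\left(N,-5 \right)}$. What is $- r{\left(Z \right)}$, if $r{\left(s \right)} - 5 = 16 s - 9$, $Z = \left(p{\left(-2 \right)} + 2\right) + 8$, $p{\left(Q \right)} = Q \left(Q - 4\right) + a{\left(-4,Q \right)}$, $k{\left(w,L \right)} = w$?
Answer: $-316$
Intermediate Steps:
$a{\left(V,N \right)} = N$
$p{\left(Q \right)} = Q + Q \left(-4 + Q\right)$ ($p{\left(Q \right)} = Q \left(Q - 4\right) + Q = Q \left(-4 + Q\right) + Q = Q + Q \left(-4 + Q\right)$)
$Z = 20$ ($Z = \left(- 2 \left(-3 - 2\right) + 2\right) + 8 = \left(\left(-2\right) \left(-5\right) + 2\right) + 8 = \left(10 + 2\right) + 8 = 12 + 8 = 20$)
$r{\left(s \right)} = -4 + 16 s$ ($r{\left(s \right)} = 5 + \left(16 s - 9\right) = 5 + \left(-9 + 16 s\right) = -4 + 16 s$)
$- r{\left(Z \right)} = - (-4 + 16 \cdot 20) = - (-4 + 320) = \left(-1\right) 316 = -316$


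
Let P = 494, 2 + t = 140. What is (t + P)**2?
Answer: 399424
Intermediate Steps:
t = 138 (t = -2 + 140 = 138)
(t + P)**2 = (138 + 494)**2 = 632**2 = 399424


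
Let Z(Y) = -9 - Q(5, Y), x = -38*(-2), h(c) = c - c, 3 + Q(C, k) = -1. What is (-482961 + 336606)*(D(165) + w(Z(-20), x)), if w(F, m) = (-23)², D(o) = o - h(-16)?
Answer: -101570370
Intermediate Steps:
Q(C, k) = -4 (Q(C, k) = -3 - 1 = -4)
h(c) = 0
x = 76
Z(Y) = -5 (Z(Y) = -9 - 1*(-4) = -9 + 4 = -5)
D(o) = o (D(o) = o - 1*0 = o + 0 = o)
w(F, m) = 529
(-482961 + 336606)*(D(165) + w(Z(-20), x)) = (-482961 + 336606)*(165 + 529) = -146355*694 = -101570370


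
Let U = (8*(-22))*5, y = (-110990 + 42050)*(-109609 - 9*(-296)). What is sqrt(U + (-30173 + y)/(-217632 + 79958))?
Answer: I*sqrt(1031716737019478)/137674 ≈ 233.31*I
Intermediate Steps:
y = 7372788300 (y = -68940*(-109609 + 2664) = -68940*(-106945) = 7372788300)
U = -880 (U = -176*5 = -880)
sqrt(U + (-30173 + y)/(-217632 + 79958)) = sqrt(-880 + (-30173 + 7372788300)/(-217632 + 79958)) = sqrt(-880 + 7372758127/(-137674)) = sqrt(-880 + 7372758127*(-1/137674)) = sqrt(-880 - 7372758127/137674) = sqrt(-7493911247/137674) = I*sqrt(1031716737019478)/137674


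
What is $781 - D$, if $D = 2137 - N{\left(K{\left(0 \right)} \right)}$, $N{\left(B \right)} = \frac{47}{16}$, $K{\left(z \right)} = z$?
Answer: $- \frac{21649}{16} \approx -1353.1$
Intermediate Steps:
$N{\left(B \right)} = \frac{47}{16}$ ($N{\left(B \right)} = 47 \cdot \frac{1}{16} = \frac{47}{16}$)
$D = \frac{34145}{16}$ ($D = 2137 - \frac{47}{16} = \frac{34145}{16} \approx 2134.1$)
$781 - D = 781 - \frac{34145}{16} = - \frac{21649}{16}$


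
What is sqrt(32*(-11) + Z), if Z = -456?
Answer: 2*I*sqrt(202) ≈ 28.425*I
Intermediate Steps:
sqrt(32*(-11) + Z) = sqrt(32*(-11) - 456) = sqrt(-352 - 456) = sqrt(-808) = 2*I*sqrt(202)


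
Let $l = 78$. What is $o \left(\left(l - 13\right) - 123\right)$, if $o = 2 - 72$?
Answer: $4060$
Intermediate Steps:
$o = -70$
$o \left(\left(l - 13\right) - 123\right) = - 70 \left(\left(78 - 13\right) - 123\right) = - 70 \left(65 - 123\right) = \left(-70\right) \left(-58\right) = 4060$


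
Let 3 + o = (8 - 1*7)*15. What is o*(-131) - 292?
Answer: -1864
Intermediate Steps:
o = 12 (o = -3 + (8 - 1*7)*15 = -3 + (8 - 7)*15 = -3 + 1*15 = -3 + 15 = 12)
o*(-131) - 292 = 12*(-131) - 292 = -1572 - 292 = -1864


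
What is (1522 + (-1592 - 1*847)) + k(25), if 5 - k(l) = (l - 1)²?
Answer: -1488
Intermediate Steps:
k(l) = 5 - (-1 + l)² (k(l) = 5 - (l - 1)² = 5 - (-1 + l)²)
(1522 + (-1592 - 1*847)) + k(25) = (1522 + (-1592 - 1*847)) + (5 - (-1 + 25)²) = (1522 + (-1592 - 847)) + (5 - 1*24²) = (1522 - 2439) + (5 - 1*576) = -917 + (5 - 576) = -917 - 571 = -1488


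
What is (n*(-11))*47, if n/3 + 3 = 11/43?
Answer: 183018/43 ≈ 4256.2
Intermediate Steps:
n = -354/43 (n = -9 + 3*(11/43) = -9 + 33/43 = -354/43 ≈ -8.2326)
(n*(-11))*47 = -354/43*(-11)*47 = (3894/43)*47 = 183018/43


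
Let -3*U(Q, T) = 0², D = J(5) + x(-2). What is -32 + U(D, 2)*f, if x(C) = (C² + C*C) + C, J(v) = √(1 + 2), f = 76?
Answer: -32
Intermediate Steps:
J(v) = √3
x(C) = C + 2*C² (x(C) = (C² + C²) + C = 2*C² + C = C + 2*C²)
D = 6 + √3 (D = √3 - 2*(1 + 2*(-2)) = √3 - 2*(1 - 4) = √3 - 2*(-3) = √3 + 6 = 6 + √3 ≈ 7.7320)
U(Q, T) = 0 (U(Q, T) = -⅓*0² = -⅓*0 = 0)
-32 + U(D, 2)*f = -32 + 0*76 = -32 + 0 = -32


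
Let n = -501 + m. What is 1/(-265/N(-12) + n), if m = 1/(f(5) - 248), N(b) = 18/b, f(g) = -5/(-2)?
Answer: -1473/477749 ≈ -0.0030832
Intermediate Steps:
f(g) = 5/2 (f(g) = -5*(-1/2) = 5/2)
m = -2/491 (m = 1/(5/2 - 248) = 1/(-491/2) = -2/491 ≈ -0.0040733)
n = -245993/491 (n = -501 - 2/491 = -245993/491 ≈ -501.00)
1/(-265/N(-12) + n) = 1/(-265/(18/(-12)) - 245993/491) = 1/(-265/(18*(-1/12)) - 245993/491) = 1/(-265/(-3/2) - 245993/491) = 1/(-265*(-2/3) - 245993/491) = 1/(530/3 - 245993/491) = 1/(-477749/1473) = -1473/477749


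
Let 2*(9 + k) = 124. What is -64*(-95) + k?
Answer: 6133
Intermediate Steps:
k = 53 (k = -9 + (1/2)*124 = -9 + 62 = 53)
-64*(-95) + k = -64*(-95) + 53 = 6080 + 53 = 6133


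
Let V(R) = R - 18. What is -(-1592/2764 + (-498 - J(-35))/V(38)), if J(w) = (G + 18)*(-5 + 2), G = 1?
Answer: 312691/13820 ≈ 22.626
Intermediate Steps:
V(R) = -18 + R
J(w) = -57 (J(w) = (1 + 18)*(-5 + 2) = 19*(-3) = -57)
-(-1592/2764 + (-498 - J(-35))/V(38)) = -(-1592/2764 + (-498 - 1*(-57))/(-18 + 38)) = -(-1592*1/2764 + (-498 + 57)/20) = -(-398/691 - 441*1/20) = -(-398/691 - 441/20) = -1*(-312691/13820) = 312691/13820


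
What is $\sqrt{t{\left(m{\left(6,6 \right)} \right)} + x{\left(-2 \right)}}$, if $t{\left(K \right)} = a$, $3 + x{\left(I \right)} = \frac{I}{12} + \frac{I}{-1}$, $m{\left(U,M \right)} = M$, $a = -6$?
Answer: $\frac{i \sqrt{258}}{6} \approx 2.6771 i$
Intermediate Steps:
$x{\left(I \right)} = -3 - \frac{11 I}{12}$ ($x{\left(I \right)} = -3 + \left(\frac{I}{12} + \frac{I}{-1}\right) = -3 + \left(I \frac{1}{12} + I \left(-1\right)\right) = -3 + \left(\frac{I}{12} - I\right) = -3 - \frac{11 I}{12}$)
$t{\left(K \right)} = -6$
$\sqrt{t{\left(m{\left(6,6 \right)} \right)} + x{\left(-2 \right)}} = \sqrt{-6 - \frac{7}{6}} = \sqrt{- \frac{43}{6}} = \frac{i \sqrt{258}}{6}$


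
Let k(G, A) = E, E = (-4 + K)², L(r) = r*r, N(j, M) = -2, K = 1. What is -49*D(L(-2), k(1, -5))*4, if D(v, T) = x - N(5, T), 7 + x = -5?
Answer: 1960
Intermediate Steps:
x = -12 (x = -7 - 5 = -12)
L(r) = r²
E = 9 (E = (-4 + 1)² = (-3)² = 9)
k(G, A) = 9
D(v, T) = -10 (D(v, T) = -12 - 1*(-2) = -12 + 2 = -10)
-49*D(L(-2), k(1, -5))*4 = -49*(-10)*4 = 490*4 = 1960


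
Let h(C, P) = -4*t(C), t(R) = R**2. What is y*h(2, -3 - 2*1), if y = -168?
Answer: 2688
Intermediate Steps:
h(C, P) = -4*C**2
y*h(2, -3 - 2*1) = -(-672)*2**2 = -(-672)*4 = -168*(-16) = 2688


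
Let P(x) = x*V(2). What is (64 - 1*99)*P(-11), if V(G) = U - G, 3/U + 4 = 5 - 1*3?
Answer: -2695/2 ≈ -1347.5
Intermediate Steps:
U = -3/2 (U = 3/(-4 + (5 - 1*3)) = 3/(-4 + (5 - 3)) = 3/(-4 + 2) = 3/(-2) = 3*(-½) = -3/2 ≈ -1.5000)
V(G) = -3/2 - G
P(x) = -7*x/2 (P(x) = x*(-3/2 - 1*2) = x*(-3/2 - 2) = x*(-7/2) = -7*x/2)
(64 - 1*99)*P(-11) = (64 - 1*99)*(-7/2*(-11)) = (64 - 99)*(77/2) = -35*77/2 = -2695/2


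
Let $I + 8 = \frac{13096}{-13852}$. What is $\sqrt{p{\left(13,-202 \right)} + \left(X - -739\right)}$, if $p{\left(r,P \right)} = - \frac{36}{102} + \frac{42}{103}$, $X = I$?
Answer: $\frac{\sqrt{26845111791225301}}{6063713} \approx 27.021$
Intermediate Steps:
$I = - \frac{30978}{3463}$ ($I = -8 + \frac{13096}{-13852} = -8 + 13096 \left(- \frac{1}{13852}\right) = -8 - \frac{3274}{3463} = - \frac{30978}{3463} \approx -8.9454$)
$X = - \frac{30978}{3463} \approx -8.9454$
$p{\left(r,P \right)} = \frac{96}{1751}$ ($p{\left(r,P \right)} = \left(-36\right) \frac{1}{102} + 42 \cdot \frac{1}{103} = - \frac{6}{17} + \frac{42}{103} = \frac{96}{1751}$)
$\sqrt{p{\left(13,-202 \right)} + \left(X - -739\right)} = \sqrt{\frac{96}{1751} - - \frac{2528179}{3463}} = \sqrt{\frac{96}{1751} + \left(- \frac{30978}{3463} + 739\right)} = \sqrt{\frac{96}{1751} + \frac{2528179}{3463}} = \sqrt{\frac{4427173877}{6063713}} = \frac{\sqrt{26845111791225301}}{6063713}$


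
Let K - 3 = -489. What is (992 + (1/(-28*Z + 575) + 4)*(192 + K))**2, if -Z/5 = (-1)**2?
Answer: 17385477316/511225 ≈ 34008.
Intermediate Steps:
K = -486 (K = 3 - 489 = -486)
Z = -5 (Z = -5*(-1)**2 = -5*1 = -5)
(992 + (1/(-28*Z + 575) + 4)*(192 + K))**2 = (992 + (1/(-28*(-5) + 575) + 4)*(192 - 486))**2 = (992 + (1/(140 + 575) + 4)*(-294))**2 = (992 + (1/715 + 4)*(-294))**2 = (992 + (2861/715)*(-294))**2 = (992 - 841134/715)**2 = (-131854/715)**2 = 17385477316/511225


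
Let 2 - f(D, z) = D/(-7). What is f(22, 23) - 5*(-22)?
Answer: 806/7 ≈ 115.14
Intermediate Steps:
f(D, z) = 2 + D/7 (f(D, z) = 2 - D/(-7) = 2 - D*(-1)/7 = 2 - (-1)*D/7 = 2 + D/7)
f(22, 23) - 5*(-22) = (2 + (⅐)*22) - 5*(-22) = (2 + 22/7) - 1*(-110) = 36/7 + 110 = 806/7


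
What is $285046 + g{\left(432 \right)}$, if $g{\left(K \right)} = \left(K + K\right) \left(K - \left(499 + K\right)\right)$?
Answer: $-146090$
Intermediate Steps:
$g{\left(K \right)} = - 998 K$ ($g{\left(K \right)} = 2 K \left(-499\right) = - 998 K$)
$285046 + g{\left(432 \right)} = 285046 - 431136 = -146090$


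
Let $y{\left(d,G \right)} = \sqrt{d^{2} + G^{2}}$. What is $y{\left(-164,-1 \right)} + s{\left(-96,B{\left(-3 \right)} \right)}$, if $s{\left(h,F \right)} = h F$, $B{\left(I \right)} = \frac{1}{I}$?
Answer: $32 + \sqrt{26897} \approx 196.0$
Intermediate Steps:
$y{\left(d,G \right)} = \sqrt{G^{2} + d^{2}}$
$s{\left(h,F \right)} = F h$
$y{\left(-164,-1 \right)} + s{\left(-96,B{\left(-3 \right)} \right)} = \sqrt{\left(-1\right)^{2} + \left(-164\right)^{2}} + \frac{1}{-3} \left(-96\right) = \sqrt{1 + 26896} - -32 = \sqrt{26897} + 32 = 32 + \sqrt{26897}$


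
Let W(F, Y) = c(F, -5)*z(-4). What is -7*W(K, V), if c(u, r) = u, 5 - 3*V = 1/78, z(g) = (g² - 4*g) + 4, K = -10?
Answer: 2520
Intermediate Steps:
z(g) = 4 + g² - 4*g
V = 389/234 (V = 5/3 - ⅓/78 = 5/3 - ⅓*1/78 = 5/3 - 1/234 = 389/234 ≈ 1.6624)
W(F, Y) = 36*F (W(F, Y) = F*(4 + (-4)² - 4*(-4)) = F*(4 + 16 + 16) = F*36 = 36*F)
-7*W(K, V) = -252*(-10) = -7*(-360) = 2520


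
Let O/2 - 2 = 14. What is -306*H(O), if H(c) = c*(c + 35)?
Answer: -656064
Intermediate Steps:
O = 32 (O = 4 + 2*14 = 4 + 28 = 32)
H(c) = c*(35 + c)
-306*H(O) = -9792*(35 + 32) = -9792*67 = -306*2144 = -656064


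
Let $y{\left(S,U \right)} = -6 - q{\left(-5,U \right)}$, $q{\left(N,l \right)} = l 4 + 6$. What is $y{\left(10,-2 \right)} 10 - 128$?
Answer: $-168$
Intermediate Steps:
$q{\left(N,l \right)} = 6 + 4 l$ ($q{\left(N,l \right)} = 4 l + 6 = 6 + 4 l$)
$y{\left(S,U \right)} = -12 - 4 U$ ($y{\left(S,U \right)} = -6 - \left(6 + 4 U\right) = -12 - 4 U$)
$y{\left(10,-2 \right)} 10 - 128 = \left(-12 - -8\right) 10 - 128 = \left(-12 + 8\right) 10 - 128 = \left(-4\right) 10 - 128 = -40 - 128 = -168$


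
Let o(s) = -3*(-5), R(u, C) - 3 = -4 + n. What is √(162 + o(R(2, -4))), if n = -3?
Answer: √177 ≈ 13.304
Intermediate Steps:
R(u, C) = -4 (R(u, C) = 3 + (-4 - 3) = 3 - 7 = -4)
o(s) = 15
√(162 + o(R(2, -4))) = √(162 + 15) = √177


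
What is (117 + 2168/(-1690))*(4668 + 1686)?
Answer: 621300474/845 ≈ 7.3527e+5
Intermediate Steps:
(117 + 2168/(-1690))*(4668 + 1686) = (117 + 2168*(-1/1690))*6354 = (117 - 1084/845)*6354 = (97781/845)*6354 = 621300474/845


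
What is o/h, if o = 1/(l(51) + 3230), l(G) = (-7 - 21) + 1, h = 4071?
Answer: 1/13039413 ≈ 7.6691e-8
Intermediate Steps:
l(G) = -27 (l(G) = -28 + 1 = -27)
o = 1/3203 (o = 1/(-27 + 3230) = 1/3203 ≈ 0.00031221)
o/h = (1/3203)/4071 = (1/3203)*(1/4071) = 1/13039413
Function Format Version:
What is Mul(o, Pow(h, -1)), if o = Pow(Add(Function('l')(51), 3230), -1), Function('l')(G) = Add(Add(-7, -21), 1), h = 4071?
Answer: Rational(1, 13039413) ≈ 7.6691e-8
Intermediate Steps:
Function('l')(G) = -27 (Function('l')(G) = Add(-28, 1) = -27)
o = Rational(1, 3203) (o = Pow(Add(-27, 3230), -1) = Pow(3203, -1) = Rational(1, 3203) ≈ 0.00031221)
Mul(o, Pow(h, -1)) = Mul(Rational(1, 3203), Pow(4071, -1)) = Mul(Rational(1, 3203), Rational(1, 4071)) = Rational(1, 13039413)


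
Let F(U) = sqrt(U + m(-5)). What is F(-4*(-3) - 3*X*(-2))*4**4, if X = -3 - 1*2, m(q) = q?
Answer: 256*I*sqrt(23) ≈ 1227.7*I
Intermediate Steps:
X = -5 (X = -3 - 2 = -5)
F(U) = sqrt(-5 + U) (F(U) = sqrt(U - 5) = sqrt(-5 + U))
F(-4*(-3) - 3*X*(-2))*4**4 = sqrt(-5 + (-4*(-3) - 3*(-5)*(-2)))*4**4 = sqrt(-5 + (12 + 15*(-2)))*256 = sqrt(-5 + (12 - 30))*256 = sqrt(-5 - 18)*256 = sqrt(-23)*256 = (I*sqrt(23))*256 = 256*I*sqrt(23)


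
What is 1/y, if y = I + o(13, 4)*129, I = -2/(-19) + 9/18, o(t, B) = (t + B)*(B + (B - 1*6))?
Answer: 38/166691 ≈ 0.00022797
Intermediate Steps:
o(t, B) = (-6 + 2*B)*(B + t) (o(t, B) = (B + t)*(B + (B - 6)) = (B + t)*(B + (-6 + B)) = (B + t)*(-6 + 2*B) = (-6 + 2*B)*(B + t))
I = 23/38 (I = -2*(-1/19) + 9*(1/18) = 2/19 + ½ = 23/38 ≈ 0.60526)
y = 166691/38 (y = 23/38 + (-6*4 - 6*13 + 2*4² + 2*4*13)*129 = 23/38 + (-24 - 78 + 2*16 + 104)*129 = 23/38 + (-24 - 78 + 32 + 104)*129 = 23/38 + 34*129 = 23/38 + 4386 = 166691/38 ≈ 4386.6)
1/y = 1/(166691/38) = 38/166691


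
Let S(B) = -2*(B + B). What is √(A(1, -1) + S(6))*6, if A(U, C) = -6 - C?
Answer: 6*I*√29 ≈ 32.311*I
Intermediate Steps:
S(B) = -4*B
√(A(1, -1) + S(6))*6 = √((-6 - 1*(-1)) - 4*6)*6 = √((-6 + 1) - 24)*6 = √(-5 - 24)*6 = √(-29)*6 = (I*√29)*6 = 6*I*√29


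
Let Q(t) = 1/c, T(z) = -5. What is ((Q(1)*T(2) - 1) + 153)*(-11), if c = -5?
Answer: -1683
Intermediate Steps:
Q(t) = -1/5 (Q(t) = 1/(-5) = -1/5)
((Q(1)*T(2) - 1) + 153)*(-11) = ((-1/5*(-5) - 1) + 153)*(-11) = ((1 - 1) + 153)*(-11) = (0 + 153)*(-11) = 153*(-11) = -1683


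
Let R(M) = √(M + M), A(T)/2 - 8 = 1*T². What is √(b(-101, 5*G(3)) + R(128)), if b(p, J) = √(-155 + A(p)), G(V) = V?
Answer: √(16 + √20263) ≈ 12.584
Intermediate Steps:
A(T) = 16 + 2*T² (A(T) = 16 + 2*(1*T²) = 16 + 2*T²)
R(M) = √2*√M (R(M) = √(2*M) = √2*√M)
b(p, J) = √(-139 + 2*p²) (b(p, J) = √(-155 + (16 + 2*p²)) = √(-139 + 2*p²))
√(b(-101, 5*G(3)) + R(128)) = √(√(-139 + 2*(-101)²) + √2*√128) = √(√(-139 + 2*10201) + √2*(8*√2)) = √(√(-139 + 20402) + 16) = √(√20263 + 16) = √(16 + √20263)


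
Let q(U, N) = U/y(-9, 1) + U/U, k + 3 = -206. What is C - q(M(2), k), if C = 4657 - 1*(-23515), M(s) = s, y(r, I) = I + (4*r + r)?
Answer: 619763/22 ≈ 28171.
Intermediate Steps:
y(r, I) = I + 5*r
k = -209 (k = -3 - 206 = -209)
C = 28172 (C = 4657 + 23515 = 28172)
q(U, N) = 1 - U/44 (q(U, N) = U/(1 + 5*(-9)) + U/U = U/(1 - 45) + 1 = U/(-44) + 1 = U*(-1/44) + 1 = -U/44 + 1 = 1 - U/44)
C - q(M(2), k) = 28172 - (1 - 1/44*2) = 28172 - (1 - 1/22) = 28172 - 1*21/22 = 28172 - 21/22 = 619763/22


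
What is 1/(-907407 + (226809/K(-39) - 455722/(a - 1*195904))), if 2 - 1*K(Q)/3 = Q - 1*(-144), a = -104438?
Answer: -15467613/14046750217921 ≈ -1.1012e-6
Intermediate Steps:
K(Q) = -426 - 3*Q (K(Q) = 6 - 3*(Q - 1*(-144)) = 6 - 3*(Q + 144) = 6 - 3*(144 + Q) = 6 + (-432 - 3*Q) = -426 - 3*Q)
1/(-907407 + (226809/K(-39) - 455722/(a - 1*195904))) = 1/(-907407 + (226809/(-426 - 3*(-39)) - 455722/(-104438 - 1*195904))) = 1/(-907407 + (226809/(-426 + 117) - 455722/(-104438 - 195904))) = 1/(-907407 + (226809/(-309) - 455722/(-300342))) = 1/(-907407 + (226809*(-1/309) - 455722*(-1/300342))) = 1/(-907407 + (-75603/103 + 227861/150171)) = 1/(-907407 - 11329908430/15467613) = 1/(-14046750217921/15467613) = -15467613/14046750217921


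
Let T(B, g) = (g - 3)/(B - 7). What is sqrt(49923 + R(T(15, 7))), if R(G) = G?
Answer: sqrt(199694)/2 ≈ 223.44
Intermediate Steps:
T(B, g) = (-3 + g)/(-7 + B)
sqrt(49923 + R(T(15, 7))) = sqrt(49923 + (-3 + 7)/(-7 + 15)) = sqrt(49923 + 4/8) = sqrt(49923 + (1/8)*4) = sqrt(49923 + 1/2) = sqrt(99847/2) = sqrt(199694)/2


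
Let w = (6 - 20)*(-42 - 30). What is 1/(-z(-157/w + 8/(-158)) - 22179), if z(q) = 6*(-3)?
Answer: -1/22161 ≈ -4.5124e-5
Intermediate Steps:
w = 1008 (w = -14*(-72) = 1008)
z(q) = -18
1/(-z(-157/w + 8/(-158)) - 22179) = 1/(-1*(-18) - 22179) = 1/(18 - 22179) = 1/(-22161) = -1/22161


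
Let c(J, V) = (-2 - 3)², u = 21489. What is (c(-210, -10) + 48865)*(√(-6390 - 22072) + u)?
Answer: 1050597210 + 48890*I*√28462 ≈ 1.0506e+9 + 8.2481e+6*I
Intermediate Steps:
c(J, V) = 25 (c(J, V) = (-5)² = 25)
(c(-210, -10) + 48865)*(√(-6390 - 22072) + u) = (25 + 48865)*(√(-6390 - 22072) + 21489) = 48890*(√(-28462) + 21489) = 48890*(I*√28462 + 21489) = 48890*(21489 + I*√28462) = 1050597210 + 48890*I*√28462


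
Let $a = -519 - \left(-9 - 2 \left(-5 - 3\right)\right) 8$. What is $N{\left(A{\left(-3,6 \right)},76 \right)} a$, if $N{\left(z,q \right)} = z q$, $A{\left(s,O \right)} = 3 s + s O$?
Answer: $1179900$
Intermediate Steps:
$A{\left(s,O \right)} = 3 s + O s$
$N{\left(z,q \right)} = q z$
$a = -575$ ($a = -519 - \left(-9 - -16\right) 8 = -519 - \left(-9 + 16\right) 8 = -519 - 7 \cdot 8 = -519 - 56 = -575$)
$N{\left(A{\left(-3,6 \right)},76 \right)} a = 76 \left(- 3 \left(3 + 6\right)\right) \left(-575\right) = 76 \left(\left(-3\right) 9\right) \left(-575\right) = 76 \left(-27\right) \left(-575\right) = \left(-2052\right) \left(-575\right) = 1179900$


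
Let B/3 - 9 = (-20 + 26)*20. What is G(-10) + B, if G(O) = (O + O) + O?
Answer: 357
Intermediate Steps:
G(O) = 3*O (G(O) = 2*O + O = 3*O)
B = 387 (B = 27 + 3*((-20 + 26)*20) = 27 + 3*(6*20) = 27 + 3*120 = 27 + 360 = 387)
G(-10) + B = 3*(-10) + 387 = -30 + 387 = 357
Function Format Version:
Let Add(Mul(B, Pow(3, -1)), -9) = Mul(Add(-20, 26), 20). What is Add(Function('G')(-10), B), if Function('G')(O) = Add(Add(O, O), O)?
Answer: 357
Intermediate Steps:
Function('G')(O) = Mul(3, O) (Function('G')(O) = Add(Mul(2, O), O) = Mul(3, O))
B = 387 (B = Add(27, Mul(3, Mul(Add(-20, 26), 20))) = Add(27, Mul(3, Mul(6, 20))) = Add(27, Mul(3, 120)) = Add(27, 360) = 387)
Add(Function('G')(-10), B) = Add(Mul(3, -10), 387) = Add(-30, 387) = 357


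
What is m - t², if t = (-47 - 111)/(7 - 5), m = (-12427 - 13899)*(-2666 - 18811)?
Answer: 565397261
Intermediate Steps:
m = 565403502 (m = -26326*(-21477) = 565403502)
t = -79 (t = -158/2 = -158*½ = -79)
m - t² = 565403502 - 1*(-79)² = 565403502 - 1*6241 = 565403502 - 6241 = 565397261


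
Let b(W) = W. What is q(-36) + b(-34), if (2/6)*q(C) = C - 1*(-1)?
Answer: -139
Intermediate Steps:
q(C) = 3 + 3*C (q(C) = 3*(C - 1*(-1)) = 3*(C + 1) = 3*(1 + C) = 3 + 3*C)
q(-36) + b(-34) = (3 + 3*(-36)) - 34 = (3 - 108) - 34 = -105 - 34 = -139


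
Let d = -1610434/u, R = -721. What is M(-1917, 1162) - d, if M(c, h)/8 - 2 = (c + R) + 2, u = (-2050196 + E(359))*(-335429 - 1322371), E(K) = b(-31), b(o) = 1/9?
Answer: -35809912148300383/1699407372300 ≈ -21072.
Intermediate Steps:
b(o) = 1/9
E(K) = 1/9
u = 3398814744600 (u = (-2050196 + 1/9)*(-335429 - 1322371) = -18451763/9*(-1657800) = 3398814744600)
d = -805217/1699407372300 (d = -1610434/3398814744600 = -1610434*1/3398814744600 = -805217/1699407372300 ≈ -4.7382e-7)
M(c, h) = -5736 + 8*c (M(c, h) = 16 + 8*((c - 721) + 2) = 16 + 8*((-721 + c) + 2) = 16 + 8*(-719 + c) = 16 + (-5752 + 8*c) = -5736 + 8*c)
M(-1917, 1162) - d = (-5736 + 8*(-1917)) - 1*(-805217/1699407372300) = (-5736 - 15336) + 805217/1699407372300 = -21072 + 805217/1699407372300 = -35809912148300383/1699407372300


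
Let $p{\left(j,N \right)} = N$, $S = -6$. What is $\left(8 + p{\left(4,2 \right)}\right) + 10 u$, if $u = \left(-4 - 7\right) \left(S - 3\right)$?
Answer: $1000$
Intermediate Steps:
$u = 99$ ($u = \left(-4 - 7\right) \left(-6 - 3\right) = \left(-11\right) \left(-9\right) = 99$)
$\left(8 + p{\left(4,2 \right)}\right) + 10 u = \left(8 + 2\right) + 10 \cdot 99 = 10 + 990 = 1000$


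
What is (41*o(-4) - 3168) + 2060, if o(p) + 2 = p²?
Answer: -534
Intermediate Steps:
o(p) = -2 + p²
(41*o(-4) - 3168) + 2060 = (41*(-2 + (-4)²) - 3168) + 2060 = (41*(-2 + 16) - 3168) + 2060 = (41*14 - 3168) + 2060 = (574 - 3168) + 2060 = -2594 + 2060 = -534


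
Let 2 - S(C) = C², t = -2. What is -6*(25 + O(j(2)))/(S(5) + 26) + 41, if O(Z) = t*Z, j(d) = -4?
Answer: -25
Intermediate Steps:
S(C) = 2 - C²
O(Z) = -2*Z
-6*(25 + O(j(2)))/(S(5) + 26) + 41 = -6*(25 - 2*(-4))/((2 - 1*5²) + 26) + 41 = -6*(25 + 8)/((2 - 1*25) + 26) + 41 = -198/((2 - 25) + 26) + 41 = -198/(-23 + 26) + 41 = -198/3 + 41 = -6*11 + 41 = -66 + 41 = -25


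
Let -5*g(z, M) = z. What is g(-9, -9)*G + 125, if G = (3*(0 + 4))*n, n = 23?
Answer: 3109/5 ≈ 621.80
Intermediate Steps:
g(z, M) = -z/5
G = 276 (G = (3*(0 + 4))*23 = (3*4)*23 = 12*23 = 276)
g(-9, -9)*G + 125 = -⅕*(-9)*276 + 125 = (9/5)*276 + 125 = 2484/5 + 125 = 3109/5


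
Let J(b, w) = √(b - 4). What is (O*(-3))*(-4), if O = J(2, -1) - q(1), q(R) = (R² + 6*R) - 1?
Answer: -72 + 12*I*√2 ≈ -72.0 + 16.971*I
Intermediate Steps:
J(b, w) = √(-4 + b)
q(R) = -1 + R² + 6*R
O = -6 + I*√2 (O = √(-4 + 2) - (-1 + 1² + 6*1) = √(-2) - (-1 + 1 + 6) = I*√2 - 1*6 = I*√2 - 6 = -6 + I*√2 ≈ -6.0 + 1.4142*I)
(O*(-3))*(-4) = ((-6 + I*√2)*(-3))*(-4) = (18 - 3*I*√2)*(-4) = -72 + 12*I*√2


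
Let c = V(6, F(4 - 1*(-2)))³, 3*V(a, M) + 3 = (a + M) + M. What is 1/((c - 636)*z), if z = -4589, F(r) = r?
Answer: 1/2344979 ≈ 4.2644e-7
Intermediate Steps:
V(a, M) = -1 + a/3 + 2*M/3 (V(a, M) = -1 + ((a + M) + M)/3 = -1 + ((M + a) + M)/3 = -1 + (a + 2*M)/3 = -1 + (a/3 + 2*M/3) = -1 + a/3 + 2*M/3)
c = 125 (c = (-1 + (⅓)*6 + 2*(4 - 1*(-2))/3)³ = (-1 + 2 + 2*(4 + 2)/3)³ = (-1 + 2 + (⅔)*6)³ = (-1 + 2 + 4)³ = 5³ = 125)
1/((c - 636)*z) = 1/((125 - 636)*(-4589)) = -1/4589/(-511) = -1/511*(-1/4589) = 1/2344979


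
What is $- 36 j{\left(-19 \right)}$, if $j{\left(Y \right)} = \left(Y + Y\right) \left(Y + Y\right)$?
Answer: $-51984$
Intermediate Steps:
$j{\left(Y \right)} = 4 Y^{2}$ ($j{\left(Y \right)} = 2 Y 2 Y = 4 Y^{2}$)
$- 36 j{\left(-19 \right)} = - 36 \cdot 4 \left(-19\right)^{2} = - 36 \cdot 4 \cdot 361 = \left(-36\right) 1444 = -51984$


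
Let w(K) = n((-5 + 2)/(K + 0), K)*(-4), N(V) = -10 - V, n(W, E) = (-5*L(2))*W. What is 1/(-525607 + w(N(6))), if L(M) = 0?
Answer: -1/525607 ≈ -1.9026e-6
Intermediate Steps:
n(W, E) = 0 (n(W, E) = (-5*0)*W = 0*W = 0)
w(K) = 0 (w(K) = 0*(-4) = 0)
1/(-525607 + w(N(6))) = 1/(-525607 + 0) = 1/(-525607) = -1/525607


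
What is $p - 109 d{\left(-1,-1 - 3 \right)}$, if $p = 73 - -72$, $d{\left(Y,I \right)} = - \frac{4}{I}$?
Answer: $36$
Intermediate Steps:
$p = 145$ ($p = 73 + 72 = 145$)
$p - 109 d{\left(-1,-1 - 3 \right)} = 145 - 109 \left(- \frac{4}{-1 - 3}\right) = 145 - 109 \left(- \frac{4}{-4}\right) = 145 - 109 \left(\left(-4\right) \left(- \frac{1}{4}\right)\right) = 145 - 109 = 36$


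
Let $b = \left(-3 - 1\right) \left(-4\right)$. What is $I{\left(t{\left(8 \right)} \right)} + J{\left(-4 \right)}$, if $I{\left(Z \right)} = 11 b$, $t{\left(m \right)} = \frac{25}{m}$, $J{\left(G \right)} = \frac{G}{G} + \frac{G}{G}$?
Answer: $178$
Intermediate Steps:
$b = 16$ ($b = \left(-4\right) \left(-4\right) = 16$)
$J{\left(G \right)} = 2$ ($J{\left(G \right)} = 1 + 1 = 2$)
$I{\left(Z \right)} = 176$ ($I{\left(Z \right)} = 11 \cdot 16 = 176$)
$I{\left(t{\left(8 \right)} \right)} + J{\left(-4 \right)} = 176 + 2 = 178$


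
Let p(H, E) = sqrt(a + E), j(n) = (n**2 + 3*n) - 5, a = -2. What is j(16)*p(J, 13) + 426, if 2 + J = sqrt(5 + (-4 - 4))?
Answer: 426 + 299*sqrt(11) ≈ 1417.7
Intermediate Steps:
j(n) = -5 + n**2 + 3*n
J = -2 + I*sqrt(3) (J = -2 + sqrt(5 + (-4 - 4)) = -2 + sqrt(5 - 8) = -2 + sqrt(-3) = -2 + I*sqrt(3) ≈ -2.0 + 1.732*I)
p(H, E) = sqrt(-2 + E)
j(16)*p(J, 13) + 426 = (-5 + 16**2 + 3*16)*sqrt(-2 + 13) + 426 = (-5 + 256 + 48)*sqrt(11) + 426 = 299*sqrt(11) + 426 = 426 + 299*sqrt(11)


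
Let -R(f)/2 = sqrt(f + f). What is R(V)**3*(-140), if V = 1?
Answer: 2240*sqrt(2) ≈ 3167.8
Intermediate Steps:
R(f) = -2*sqrt(2)*sqrt(f) (R(f) = -2*sqrt(f + f) = -2*sqrt(2)*sqrt(f))
R(V)**3*(-140) = (-2*sqrt(2)*sqrt(1))**3*(-140) = (-2*sqrt(2)*1)**3*(-140) = (-2*sqrt(2))**3*(-140) = -16*sqrt(2)*(-140) = 2240*sqrt(2)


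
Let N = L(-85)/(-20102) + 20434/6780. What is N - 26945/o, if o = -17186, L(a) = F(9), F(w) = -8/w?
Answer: 2012226444064/439182515655 ≈ 4.5818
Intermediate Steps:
L(a) = -8/9
N = 308077721/102218670 (N = -8/9/(-20102) + 20434/6780 = -8/9*(-1/20102) + 20434*(1/6780) = 4/90459 + 10217/3390 = 308077721/102218670 ≈ 3.0139)
N - 26945/o = 308077721/102218670 - 26945/(-17186) = 308077721/102218670 - 26945*(-1)/17186 = 308077721/102218670 - 1*(-26945/17186) = 308077721/102218670 + 26945/17186 = 2012226444064/439182515655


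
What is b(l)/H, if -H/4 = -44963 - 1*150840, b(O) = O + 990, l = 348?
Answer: 669/391606 ≈ 0.0017083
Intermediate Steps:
b(O) = 990 + O
H = 783212 (H = -4*(-44963 - 1*150840) = -4*(-44963 - 150840) = -4*(-195803) = 783212)
b(l)/H = (990 + 348)/783212 = 1338*(1/783212) = 669/391606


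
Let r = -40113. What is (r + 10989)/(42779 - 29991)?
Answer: -7281/3197 ≈ -2.2774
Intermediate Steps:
(r + 10989)/(42779 - 29991) = (-40113 + 10989)/(42779 - 29991) = -29124/12788 = -29124*1/12788 = -7281/3197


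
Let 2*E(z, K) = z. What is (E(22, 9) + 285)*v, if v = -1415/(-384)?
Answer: 52355/48 ≈ 1090.7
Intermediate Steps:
E(z, K) = z/2
v = 1415/384 (v = -1415*(-1/384) = 1415/384 ≈ 3.6849)
(E(22, 9) + 285)*v = ((½)*22 + 285)*(1415/384) = (11 + 285)*(1415/384) = 296*(1415/384) = 52355/48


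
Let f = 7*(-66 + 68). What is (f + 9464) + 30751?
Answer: 40229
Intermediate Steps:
f = 14 (f = 7*2 = 14)
(f + 9464) + 30751 = (14 + 9464) + 30751 = 9478 + 30751 = 40229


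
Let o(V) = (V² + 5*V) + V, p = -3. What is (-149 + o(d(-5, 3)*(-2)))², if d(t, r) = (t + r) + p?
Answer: 121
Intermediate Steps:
d(t, r) = -3 + r + t (d(t, r) = (t + r) - 3 = (r + t) - 3 = -3 + r + t)
o(V) = V² + 6*V
(-149 + o(d(-5, 3)*(-2)))² = (-149 + ((-3 + 3 - 5)*(-2))*(6 + (-3 + 3 - 5)*(-2)))² = (-149 + (-5*(-2))*(6 - 5*(-2)))² = (-149 + 10*(6 + 10))² = (-149 + 10*16)² = (-149 + 160)² = 11² = 121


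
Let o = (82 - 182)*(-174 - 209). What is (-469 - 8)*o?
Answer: -18269100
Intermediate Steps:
o = 38300 (o = -100*(-383) = 38300)
(-469 - 8)*o = (-469 - 8)*38300 = -477*38300 = -18269100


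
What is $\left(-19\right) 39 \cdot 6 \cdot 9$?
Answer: $-40014$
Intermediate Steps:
$\left(-19\right) 39 \cdot 6 \cdot 9 = \left(-741\right) 54 = -40014$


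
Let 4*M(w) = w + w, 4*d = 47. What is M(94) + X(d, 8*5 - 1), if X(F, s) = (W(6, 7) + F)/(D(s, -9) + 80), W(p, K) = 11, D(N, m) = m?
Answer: 13439/284 ≈ 47.320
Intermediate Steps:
d = 47/4 (d = (1/4)*47 = 47/4 ≈ 11.750)
M(w) = w/2 (M(w) = (w + w)/4 = (2*w)/4 = w/2)
X(F, s) = 11/71 + F/71 (X(F, s) = (11 + F)/(-9 + 80) = (11 + F)/71 = (11 + F)*(1/71) = 11/71 + F/71)
M(94) + X(d, 8*5 - 1) = (1/2)*94 + (11/71 + (1/71)*(47/4)) = 47 + (11/71 + 47/284) = 47 + 91/284 = 13439/284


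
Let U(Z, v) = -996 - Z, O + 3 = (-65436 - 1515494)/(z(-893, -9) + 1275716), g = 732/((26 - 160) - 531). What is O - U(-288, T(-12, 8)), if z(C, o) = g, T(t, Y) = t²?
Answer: 298517859595/424175204 ≈ 703.76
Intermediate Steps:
g = -732/665 (g = 732/(-134 - 531) = 732/(-665) = 732*(-1/665) = -732/665 ≈ -1.1008)
z(C, o) = -732/665
O = -1798184837/424175204 (O = -3 + (-65436 - 1515494)/(-732/665 + 1275716) = -3 - 1580930/848350408/665 = -3 - 1580930*665/848350408 = -3 - 525659225/424175204 = -1798184837/424175204 ≈ -4.2393)
O - U(-288, T(-12, 8)) = -1798184837/424175204 - (-996 - 1*(-288)) = -1798184837/424175204 - (-996 + 288) = -1798184837/424175204 - 1*(-708) = -1798184837/424175204 + 708 = 298517859595/424175204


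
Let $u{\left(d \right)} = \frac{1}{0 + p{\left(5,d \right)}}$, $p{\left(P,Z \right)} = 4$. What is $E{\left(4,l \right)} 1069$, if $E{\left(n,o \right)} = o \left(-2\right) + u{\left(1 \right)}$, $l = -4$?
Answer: $\frac{35277}{4} \approx 8819.3$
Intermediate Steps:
$u{\left(d \right)} = \frac{1}{4}$ ($u{\left(d \right)} = \frac{1}{0 + 4} = \frac{1}{4}$)
$E{\left(n,o \right)} = \frac{1}{4} - 2 o$ ($E{\left(n,o \right)} = o \left(-2\right) + \frac{1}{4} = - 2 o + \frac{1}{4} = \frac{1}{4} - 2 o$)
$E{\left(4,l \right)} 1069 = \left(\frac{1}{4} - -8\right) 1069 = \left(\frac{1}{4} + 8\right) 1069 = \frac{33}{4} \cdot 1069 = \frac{35277}{4}$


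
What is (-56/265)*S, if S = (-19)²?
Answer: -20216/265 ≈ -76.287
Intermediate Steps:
S = 361
(-56/265)*S = -56/265*361 = -20216/265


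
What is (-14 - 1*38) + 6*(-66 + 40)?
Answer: -208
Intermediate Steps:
(-14 - 1*38) + 6*(-66 + 40) = (-14 - 38) + 6*(-26) = -52 - 156 = -208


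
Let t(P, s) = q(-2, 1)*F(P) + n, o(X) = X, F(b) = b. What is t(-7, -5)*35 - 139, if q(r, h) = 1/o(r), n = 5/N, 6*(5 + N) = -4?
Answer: -1611/34 ≈ -47.382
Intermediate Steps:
N = -17/3 (N = -5 + (⅙)*(-4) = -5 - ⅔ = -17/3 ≈ -5.6667)
n = -15/17 (n = 5/(-17/3) = 5*(-3/17) = -15/17 ≈ -0.88235)
q(r, h) = 1/r
t(P, s) = -15/17 - P/2 (t(P, s) = P/(-2) - 15/17 = -P/2 - 15/17 = -15/17 - P/2)
t(-7, -5)*35 - 139 = (-15/17 - ½*(-7))*35 - 139 = (-15/17 + 7/2)*35 - 139 = (89/34)*35 - 139 = 3115/34 - 139 = -1611/34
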